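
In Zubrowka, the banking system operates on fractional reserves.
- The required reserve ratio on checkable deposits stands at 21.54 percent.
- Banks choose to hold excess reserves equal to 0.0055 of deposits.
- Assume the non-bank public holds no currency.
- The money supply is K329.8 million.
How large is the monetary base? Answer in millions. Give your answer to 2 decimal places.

K72.85 million

The money multiplier is m = 1 / (rr + e) = 1 / (0.2154 + 0.0055) ≈ 4.526935.
MB = M / m = 329.8 / 4.526935 ≈ 72.8528 million.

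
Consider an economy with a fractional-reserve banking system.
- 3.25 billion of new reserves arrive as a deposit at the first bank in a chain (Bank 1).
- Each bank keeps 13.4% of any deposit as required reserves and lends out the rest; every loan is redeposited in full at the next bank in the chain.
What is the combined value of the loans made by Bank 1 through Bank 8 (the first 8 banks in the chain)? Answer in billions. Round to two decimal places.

Bank i lends (1 − rr)^i of the original deposit: Bank 1 lends 3.25·0.8660 = 2.8145, Bank 2 lends 3.25·0.8660² ≈ 2.4374, and so on.
Summing a geometric series: total = 3.25·[0.8660·(1 − 0.8660^8) / (1 − 0.8660)] ≈ 14.3596 billion.

14.36 billion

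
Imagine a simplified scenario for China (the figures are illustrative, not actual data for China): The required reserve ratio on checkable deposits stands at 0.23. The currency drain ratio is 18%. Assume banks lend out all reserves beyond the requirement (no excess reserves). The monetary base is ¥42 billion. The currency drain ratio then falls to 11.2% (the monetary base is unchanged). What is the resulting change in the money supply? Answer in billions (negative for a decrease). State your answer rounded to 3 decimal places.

Initially m₁ = (1 + 0.18) / (0.23 + 0.18) ≈ 2.878049, so M₁ = 2.878049 × 42 ≈ 120.8781 billion.
After the change m₂ = (1 + 0.112) / (0.23 + 0.112) ≈ 3.251462, so M₂ = 3.251462 × 42 ≈ 136.5614 billion.
ΔM = M₂ − M₁ = 136.5614 − 120.8781 = 15.6833 billion.

¥15.683 billion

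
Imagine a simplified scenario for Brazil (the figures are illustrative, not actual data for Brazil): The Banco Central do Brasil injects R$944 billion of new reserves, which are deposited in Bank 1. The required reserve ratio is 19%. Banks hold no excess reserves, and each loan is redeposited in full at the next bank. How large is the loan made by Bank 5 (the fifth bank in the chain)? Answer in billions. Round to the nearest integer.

Each bank lends a fraction (1 − rr) = 0.8100 of the deposit it receives, so Bank 5 receives 944·0.8100^4 and lends 944·0.8100^5 ≈ 329.1524 billion.

R$329 billion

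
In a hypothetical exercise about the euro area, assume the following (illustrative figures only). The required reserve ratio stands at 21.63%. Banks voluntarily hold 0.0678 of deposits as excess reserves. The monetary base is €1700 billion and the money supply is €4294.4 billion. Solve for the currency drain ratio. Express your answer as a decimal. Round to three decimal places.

Using m = M/MB = 4294.4/1700 ≈ 2.526118. From m = (1 + c)/(c + rr + e), rearranging gives 1 + c = m·(c + rr + e), so c·(1 − m) = m·(rr + e) − 1.
Hence c = [m·(rr + e) − 1]/(1 − m) = [2.526118 × (0.2163 + 0.0678) − 1] / (1 − 2.526118) ≈ 0.184999.

0.185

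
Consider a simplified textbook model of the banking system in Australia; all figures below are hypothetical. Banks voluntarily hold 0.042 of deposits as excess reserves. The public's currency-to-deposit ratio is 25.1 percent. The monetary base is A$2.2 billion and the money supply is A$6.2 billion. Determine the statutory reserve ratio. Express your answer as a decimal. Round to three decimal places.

Using m = M/MB = 6.2/2.2 ≈ 2.818182. Since m = (1 + c)/(c + rr + e), the denominator satisfies c + rr + e = (1 + c)/m = (1 + 0.251) / 2.818182 ≈ 0.443903.
With c = 0.251 and e = 0.042, the statutory reserve ratio is 0.443903 − 0.251 − 0.042 = 0.150903.

0.151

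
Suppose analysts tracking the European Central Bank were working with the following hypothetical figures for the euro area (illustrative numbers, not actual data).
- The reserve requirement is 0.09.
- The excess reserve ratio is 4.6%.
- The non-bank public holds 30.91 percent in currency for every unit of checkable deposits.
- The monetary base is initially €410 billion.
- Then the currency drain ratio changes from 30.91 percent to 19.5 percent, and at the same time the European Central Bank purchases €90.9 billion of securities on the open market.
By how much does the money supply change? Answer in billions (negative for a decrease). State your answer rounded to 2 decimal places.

Before: m₁ = (1 + 0.3091) / (0.09 + 0.046 + 0.3091) ≈ 2.941137, MB₁ = 410, so M₁ = 2.941137 × 410 ≈ 1205.8662 billion.
After: m₂ = (1 + 0.195) / (0.09 + 0.046 + 0.195) ≈ 3.610272, MB₂ = 410 + 90.9 = 500.9, so M₂ = 3.610272 × 500.9 ≈ 1808.3852 billion.
ΔM = M₂ − M₁ = 1808.3852 − 1205.8662 = 602.519 billion.

€602.52 billion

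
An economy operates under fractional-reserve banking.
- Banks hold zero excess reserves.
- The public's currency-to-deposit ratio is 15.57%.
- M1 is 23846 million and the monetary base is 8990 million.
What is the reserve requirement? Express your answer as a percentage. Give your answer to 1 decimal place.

28.0%

Using m = M/MB = 23846/8990 ≈ 2.652503. Since m = (1 + c)/(c + rr + e), the denominator satisfies c + rr + e = (1 + c)/m = (1 + 0.1557) / 2.652503 ≈ 0.435702.
With c = 0.1557 and e = 0, the reserve requirement is 0.435702 − 0.1557 − 0 = 0.280002.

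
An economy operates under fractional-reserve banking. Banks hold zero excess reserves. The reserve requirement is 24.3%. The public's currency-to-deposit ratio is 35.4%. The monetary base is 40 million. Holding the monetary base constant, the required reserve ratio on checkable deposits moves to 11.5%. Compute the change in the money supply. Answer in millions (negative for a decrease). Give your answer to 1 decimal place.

Initially m₁ = (1 + 0.354) / (0.243 + 0.354) ≈ 2.2680, so M₁ = 2.2680 × 40 = 90.72 million.
After the change m₂ = (1 + 0.354) / (0.115 + 0.354) ≈ 2.8870, so M₂ = 2.8870 × 40 = 115.48 million.
ΔM = M₂ − M₁ = 115.48 − 90.72 = 24.76 million.

24.8 million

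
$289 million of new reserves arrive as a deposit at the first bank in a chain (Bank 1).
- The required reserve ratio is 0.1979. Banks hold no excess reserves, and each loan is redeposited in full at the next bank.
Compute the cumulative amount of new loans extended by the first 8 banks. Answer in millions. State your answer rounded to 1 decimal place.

$970.7 million

Bank i lends (1 − rr)^i of the original deposit: Bank 1 lends 289·0.8021 = 231.8069, Bank 2 lends 289·0.8021² ≈ 185.9323, and so on.
Summing a geometric series: total = 289·[0.8021·(1 − 0.8021^8) / (1 − 0.8021)] ≈ 970.6514 million.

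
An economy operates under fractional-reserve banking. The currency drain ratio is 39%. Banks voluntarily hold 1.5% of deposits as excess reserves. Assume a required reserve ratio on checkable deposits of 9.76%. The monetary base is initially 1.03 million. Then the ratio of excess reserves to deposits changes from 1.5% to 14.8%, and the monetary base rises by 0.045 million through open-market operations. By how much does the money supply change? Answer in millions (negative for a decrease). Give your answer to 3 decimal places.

-0.498 million

Before: m₁ = (1 + 0.39) / (0.0976 + 0.015 + 0.39) ≈ 2.76562, MB₁ = 1.03, so M₁ = 2.76562 × 1.03 ≈ 2.8486 million.
After: m₂ = (1 + 0.39) / (0.0976 + 0.148 + 0.39) ≈ 2.18691, MB₂ = 1.03 + 0.045 = 1.075, so M₂ = 2.18691 × 1.075 ≈ 2.3509 million.
ΔM = M₂ − M₁ = 2.3509 − 2.8486 = -0.4977 million.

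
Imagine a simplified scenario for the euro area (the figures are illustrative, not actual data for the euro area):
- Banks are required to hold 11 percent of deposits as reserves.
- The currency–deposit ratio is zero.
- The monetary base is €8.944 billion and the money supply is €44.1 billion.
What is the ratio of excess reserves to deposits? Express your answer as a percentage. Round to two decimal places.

9.28%

Using m = M/MB = 44.1/8.944 ≈ 4.930680. Since m = (1 + c)/(c + rr + e), the denominator satisfies c + rr + e = (1 + c)/m = (1 + 0) / 4.930680 ≈ 0.202812.
With c = 0 and rr = 0.11, the ratio of excess reserves to deposits is 0.202812 − 0 − 0.11 = 0.092812.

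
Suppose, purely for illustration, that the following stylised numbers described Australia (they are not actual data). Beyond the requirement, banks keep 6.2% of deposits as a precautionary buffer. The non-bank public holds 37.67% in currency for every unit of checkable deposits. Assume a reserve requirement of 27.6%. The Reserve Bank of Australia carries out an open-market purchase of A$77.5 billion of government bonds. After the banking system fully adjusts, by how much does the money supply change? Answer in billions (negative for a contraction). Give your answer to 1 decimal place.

The money multiplier is m = (1 + c) / (rr + e + c) = (1 + 0.3767) / (0.276 + 0.062 + 0.3767) ≈ 1.9263.
The purchase adds 77.5 billion of base, so ΔM = m × ΔMB = 1.9263 × (+77.5) ≈ 149.2883 billion.

A$149.3 billion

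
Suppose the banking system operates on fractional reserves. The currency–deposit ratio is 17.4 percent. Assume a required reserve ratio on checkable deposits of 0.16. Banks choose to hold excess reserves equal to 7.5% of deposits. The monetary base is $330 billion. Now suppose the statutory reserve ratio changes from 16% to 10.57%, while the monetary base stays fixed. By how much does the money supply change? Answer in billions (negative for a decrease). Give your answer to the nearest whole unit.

$145 billion

Initially m₁ = (1 + 0.174) / (0.16 + 0.075 + 0.174) ≈ 2.8704, so M₁ = 2.8704 × 330 = 947.232 billion.
After the change m₂ = (1 + 0.174) / (0.1057 + 0.075 + 0.174) ≈ 3.3098, so M₂ = 3.3098 × 330 = 1092.234 billion.
ΔM = M₂ − M₁ = 1092.234 − 947.232 = 145.002 billion.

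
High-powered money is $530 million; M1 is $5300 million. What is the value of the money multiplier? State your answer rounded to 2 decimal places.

10.00

The money multiplier is m = M / MB = 5300 / 530 = 10.00000.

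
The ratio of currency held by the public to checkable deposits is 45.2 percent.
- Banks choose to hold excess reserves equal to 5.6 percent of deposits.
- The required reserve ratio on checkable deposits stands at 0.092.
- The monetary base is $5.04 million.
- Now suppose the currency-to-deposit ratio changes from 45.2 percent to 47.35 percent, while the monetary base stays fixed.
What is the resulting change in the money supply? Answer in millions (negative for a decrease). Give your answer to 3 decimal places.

Initially m₁ = (1 + 0.452) / (0.092 + 0.056 + 0.452) = 2.42, so M₁ = 2.42 × 5.04 = 12.1968 million.
After the change m₂ = (1 + 0.4735) / (0.092 + 0.056 + 0.4735) ≈ 2.37088, so M₂ = 2.37088 × 5.04 ≈ 11.9492 million.
ΔM = M₂ − M₁ = 11.9492 − 12.1968 = -0.2476 million.

-0.248 million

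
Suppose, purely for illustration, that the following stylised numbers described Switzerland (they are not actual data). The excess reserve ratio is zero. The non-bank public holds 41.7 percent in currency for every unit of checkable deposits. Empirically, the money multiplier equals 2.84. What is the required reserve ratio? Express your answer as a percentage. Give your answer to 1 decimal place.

Using m = 2.84. Since m = (1 + c)/(c + rr + e), the denominator satisfies c + rr + e = (1 + c)/m = (1 + 0.417) / 2.84 ≈ 0.498944.
With c = 0.417 and e = 0, the required reserve ratio is 0.498944 − 0.417 − 0 = 0.081944.

8.2%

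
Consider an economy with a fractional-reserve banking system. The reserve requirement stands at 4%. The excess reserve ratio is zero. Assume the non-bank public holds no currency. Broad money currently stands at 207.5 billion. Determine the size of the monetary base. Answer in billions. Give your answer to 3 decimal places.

8.300 billion

With no currency drain and no excess reserves, the money multiplier is m = 1/rr = 1/0.04 = 25.
The monetary base is MB = M / m = 207.5 / 25 = 8.3 billion.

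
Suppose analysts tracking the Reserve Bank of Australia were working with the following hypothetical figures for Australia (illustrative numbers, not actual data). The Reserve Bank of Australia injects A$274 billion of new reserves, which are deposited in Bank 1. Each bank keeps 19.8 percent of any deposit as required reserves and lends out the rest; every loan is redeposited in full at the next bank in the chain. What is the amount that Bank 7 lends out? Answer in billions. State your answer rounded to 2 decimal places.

Each bank lends a fraction (1 − rr) = 0.8020 of the deposit it receives, so Bank 7 receives 274·0.8020^6 and lends 274·0.8020^7 ≈ 58.4751 billion.

A$58.48 billion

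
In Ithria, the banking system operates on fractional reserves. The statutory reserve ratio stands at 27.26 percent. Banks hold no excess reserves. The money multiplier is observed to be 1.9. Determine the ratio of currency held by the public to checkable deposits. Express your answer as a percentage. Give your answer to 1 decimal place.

53.6%

Using m = 1.9. From m = (1 + c)/(c + rr + e), rearranging gives 1 + c = m·(c + rr + e), so c·(1 − m) = m·(rr + e) − 1.
Hence c = [m·(rr + e) − 1]/(1 − m) = [1.9 × (0.2726 + 0) − 1] / (1 − 1.9) ≈ 0.535622.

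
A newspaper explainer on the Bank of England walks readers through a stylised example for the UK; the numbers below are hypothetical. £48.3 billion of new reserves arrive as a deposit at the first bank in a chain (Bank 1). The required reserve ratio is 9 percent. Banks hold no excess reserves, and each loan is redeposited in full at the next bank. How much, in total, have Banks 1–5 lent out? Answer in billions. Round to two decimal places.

£183.61 billion

Bank i lends (1 − rr)^i of the original deposit: Bank 1 lends 48.3·0.9100 = 43.9530, Bank 2 lends 48.3·0.9100² ≈ 39.9972, and so on.
Summing a geometric series: total = 48.3·[0.9100·(1 − 0.9100^5) / (1 − 0.9100)] ≈ 183.6102 billion.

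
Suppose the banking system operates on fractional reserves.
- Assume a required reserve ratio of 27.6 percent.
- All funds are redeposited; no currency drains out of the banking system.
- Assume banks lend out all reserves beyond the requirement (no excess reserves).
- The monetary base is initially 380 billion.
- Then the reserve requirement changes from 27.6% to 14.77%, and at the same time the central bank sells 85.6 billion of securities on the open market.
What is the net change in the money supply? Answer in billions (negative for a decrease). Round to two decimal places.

Before: m₁ = 1 / (0.276) ≈ 3.623188, MB₁ = 380, so M₁ = 3.623188 × 380 ≈ 1376.8114 billion.
After: m₂ = 1 / (0.1477) ≈ 6.770481, MB₂ = 380 − 85.6 = 294.4, so M₂ = 6.770481 × 294.4 ≈ 1993.2296 billion.
ΔM = M₂ − M₁ = 1993.2296 − 1376.8114 = 616.4182 billion.

616.42 billion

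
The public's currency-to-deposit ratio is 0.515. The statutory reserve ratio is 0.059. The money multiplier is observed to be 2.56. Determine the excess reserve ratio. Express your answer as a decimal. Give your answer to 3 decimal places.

Using m = 2.56. Since m = (1 + c)/(c + rr + e), the denominator satisfies c + rr + e = (1 + c)/m = (1 + 0.515) / 2.56 ≈ 0.591797.
With c = 0.515 and rr = 0.059, the excess reserve ratio is 0.591797 − 0.515 − 0.059 = 0.017797.

0.018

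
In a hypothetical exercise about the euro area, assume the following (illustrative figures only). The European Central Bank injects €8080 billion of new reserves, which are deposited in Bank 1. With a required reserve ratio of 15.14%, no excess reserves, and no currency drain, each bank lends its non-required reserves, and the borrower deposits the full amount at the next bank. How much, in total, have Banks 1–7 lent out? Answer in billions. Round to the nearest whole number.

Bank i lends (1 − rr)^i of the original deposit: Bank 1 lends 8080·0.8486 = 6856.6880, Bank 2 lends 8080·0.8486² ≈ 5818.5854, and so on.
Summing a geometric series: total = 8080·[0.8486·(1 − 0.8486^7) / (1 − 0.8486)] ≈ 30936.6500 billion.

€30937 billion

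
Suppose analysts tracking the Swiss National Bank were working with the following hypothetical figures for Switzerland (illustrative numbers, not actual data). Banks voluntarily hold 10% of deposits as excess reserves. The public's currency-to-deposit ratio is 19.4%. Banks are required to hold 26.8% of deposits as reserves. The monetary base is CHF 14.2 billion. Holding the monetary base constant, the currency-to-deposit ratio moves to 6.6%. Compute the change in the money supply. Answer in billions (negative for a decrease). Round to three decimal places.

CHF 4.710 billion

Initially m₁ = (1 + 0.194) / (0.268 + 0.1 + 0.194) ≈ 2.124555, so M₁ = 2.124555 × 14.2 ≈ 30.1687 billion.
After the change m₂ = (1 + 0.066) / (0.268 + 0.1 + 0.066) ≈ 2.456221, so M₂ = 2.456221 × 14.2 ≈ 34.8783 billion.
ΔM = M₂ − M₁ = 34.8783 − 30.1687 = 4.7096 billion.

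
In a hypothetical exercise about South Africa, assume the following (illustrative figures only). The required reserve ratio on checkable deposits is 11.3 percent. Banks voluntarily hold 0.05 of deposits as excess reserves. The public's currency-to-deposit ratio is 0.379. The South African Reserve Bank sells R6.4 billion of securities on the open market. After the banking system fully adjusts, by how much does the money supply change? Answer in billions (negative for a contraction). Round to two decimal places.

-16.28 billion

The money multiplier is m = (1 + c) / (rr + e + c) = (1 + 0.379) / (0.113 + 0.05 + 0.379) ≈ 2.5443.
The sale removes 6.4 billion of base, so ΔM = m × ΔMB = 2.5443 × (−6.4) ≈ -16.2835 billion.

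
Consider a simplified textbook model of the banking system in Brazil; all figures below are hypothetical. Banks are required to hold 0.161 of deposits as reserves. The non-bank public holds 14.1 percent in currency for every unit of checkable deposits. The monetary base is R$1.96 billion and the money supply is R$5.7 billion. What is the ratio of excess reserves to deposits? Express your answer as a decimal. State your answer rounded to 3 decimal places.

Using m = M/MB = 5.7/1.96 ≈ 2.908163. Since m = (1 + c)/(c + rr + e), the denominator satisfies c + rr + e = (1 + c)/m = (1 + 0.141) / 2.908163 ≈ 0.392344.
With c = 0.141 and rr = 0.161, the ratio of excess reserves to deposits is 0.392344 − 0.141 − 0.161 = 0.090344.

0.090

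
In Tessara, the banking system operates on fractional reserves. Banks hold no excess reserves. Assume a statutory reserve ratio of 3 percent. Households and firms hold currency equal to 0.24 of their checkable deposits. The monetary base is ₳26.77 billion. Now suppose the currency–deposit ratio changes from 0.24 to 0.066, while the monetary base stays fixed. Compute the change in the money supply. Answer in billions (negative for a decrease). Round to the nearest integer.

₳174 billion

Initially m₁ = (1 + 0.24) / (0.03 + 0.24) ≈ 4.5926, so M₁ = 4.5926 × 26.77 ≈ 122.9439 billion.
After the change m₂ = (1 + 0.066) / (0.03 + 0.066) ≈ 11.1042, so M₂ = 11.1042 × 26.77 ≈ 297.2594 billion.
ΔM = M₂ − M₁ = 297.2594 − 122.9439 = 174.3155 billion.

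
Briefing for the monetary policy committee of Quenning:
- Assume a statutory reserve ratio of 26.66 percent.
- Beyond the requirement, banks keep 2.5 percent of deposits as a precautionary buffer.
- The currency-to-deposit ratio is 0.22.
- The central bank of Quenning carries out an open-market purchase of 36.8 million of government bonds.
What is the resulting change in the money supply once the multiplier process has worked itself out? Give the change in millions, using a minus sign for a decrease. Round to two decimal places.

The money multiplier is m = (1 + c) / (rr + e + c) = (1 + 0.22) / (0.2666 + 0.025 + 0.22) ≈ 2.38468.
The purchase adds 36.8 million of base, so ΔM = m × ΔMB = 2.38468 × (+36.8) ≈ 87.7562 million.

87.76 million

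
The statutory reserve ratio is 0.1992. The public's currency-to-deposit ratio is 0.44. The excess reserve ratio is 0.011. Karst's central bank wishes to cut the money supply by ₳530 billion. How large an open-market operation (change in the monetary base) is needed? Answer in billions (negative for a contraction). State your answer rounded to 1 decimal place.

-239.3 billion

The money multiplier is m = (1 + c) / (rr + e + c) = (1 + 0.44) / (0.1992 + 0.011 + 0.44) ≈ 2.21470.
ΔMB = ΔM / m = (−530) / 2.21470 ≈ -239.3101 billion.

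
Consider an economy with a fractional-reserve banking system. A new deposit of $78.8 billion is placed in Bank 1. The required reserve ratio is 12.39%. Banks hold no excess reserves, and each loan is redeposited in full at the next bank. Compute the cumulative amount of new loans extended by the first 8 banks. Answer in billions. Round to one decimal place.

Bank i lends (1 − rr)^i of the original deposit: Bank 1 lends 78.8·0.8761 ≈ 69.0367, Bank 2 lends 78.8·0.8761² ≈ 60.4830, and so on.
Summing a geometric series: total = 78.8·[0.8761·(1 − 0.8761^8) / (1 − 0.8761)] ≈ 363.8050 billion.

$363.8 billion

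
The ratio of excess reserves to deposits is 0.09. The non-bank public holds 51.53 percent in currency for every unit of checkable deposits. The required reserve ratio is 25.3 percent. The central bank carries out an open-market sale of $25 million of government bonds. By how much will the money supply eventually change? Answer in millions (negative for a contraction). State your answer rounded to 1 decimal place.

-44.1 million

The money multiplier is m = (1 + c) / (rr + e + c) = (1 + 0.5153) / (0.253 + 0.09 + 0.5153) ≈ 1.7655.
The sale removes 25 million of base, so ΔM = m × ΔMB = 1.7655 × (−25) = -44.1375 million.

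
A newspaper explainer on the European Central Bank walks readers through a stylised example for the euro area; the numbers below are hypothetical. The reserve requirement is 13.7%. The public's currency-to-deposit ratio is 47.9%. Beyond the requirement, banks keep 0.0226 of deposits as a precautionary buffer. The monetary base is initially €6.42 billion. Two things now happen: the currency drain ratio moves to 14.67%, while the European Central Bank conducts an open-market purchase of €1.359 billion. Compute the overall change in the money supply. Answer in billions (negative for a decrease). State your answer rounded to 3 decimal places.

€14.254 billion

Before: m₁ = (1 + 0.479) / (0.137 + 0.0226 + 0.479) ≈ 2.31600, MB₁ = 6.42, so M₁ = 2.31600 × 6.42 ≈ 14.8687 billion.
After: m₂ = (1 + 0.1467) / (0.137 + 0.0226 + 0.1467) ≈ 3.74372, MB₂ = 6.42 + 1.359 = 7.779, so M₂ = 3.74372 × 7.779 ≈ 29.1224 billion.
ΔM = M₂ − M₁ = 29.1224 − 14.8687 = 14.2537 billion.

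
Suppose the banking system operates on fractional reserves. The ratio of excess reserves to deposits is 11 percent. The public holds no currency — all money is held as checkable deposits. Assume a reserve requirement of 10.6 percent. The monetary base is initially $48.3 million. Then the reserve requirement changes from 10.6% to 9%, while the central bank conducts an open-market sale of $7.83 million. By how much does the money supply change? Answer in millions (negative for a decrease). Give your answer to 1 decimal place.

-21.3 million

Before: m₁ = 1 / (0.106 + 0.11) ≈ 4.6296, MB₁ = 48.3, so M₁ = 4.6296 × 48.3 ≈ 223.6097 million.
After: m₂ = 1 / (0.09 + 0.11) = 5, MB₂ = 48.3 − 7.83 = 40.47, so M₂ = 5 × 40.47 = 202.35 million.
ΔM = M₂ − M₁ = 202.35 − 223.6097 = -21.2597 million.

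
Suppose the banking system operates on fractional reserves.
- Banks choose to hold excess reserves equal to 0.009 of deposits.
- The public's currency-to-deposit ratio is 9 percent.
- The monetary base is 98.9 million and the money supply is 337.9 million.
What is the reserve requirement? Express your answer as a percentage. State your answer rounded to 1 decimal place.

22.0%

Using m = M/MB = 337.9/98.9 ≈ 3.416582. Since m = (1 + c)/(c + rr + e), the denominator satisfies c + rr + e = (1 + c)/m = (1 + 0.09) / 3.416582 ≈ 0.319032.
With c = 0.09 and e = 0.009, the reserve requirement is 0.319032 − 0.09 − 0.009 = 0.220032.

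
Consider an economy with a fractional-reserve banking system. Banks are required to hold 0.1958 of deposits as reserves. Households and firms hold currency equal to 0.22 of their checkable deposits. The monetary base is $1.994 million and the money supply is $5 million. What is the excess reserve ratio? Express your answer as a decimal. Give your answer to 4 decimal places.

Using m = M/MB = 5/1.994 ≈ 2.507523. Since m = (1 + c)/(c + rr + e), the denominator satisfies c + rr + e = (1 + c)/m = (1 + 0.22) / 2.507523 ≈ 0.486536.
With c = 0.22 and rr = 0.1958, the excess reserve ratio is 0.486536 − 0.22 − 0.1958 = 0.070736.

0.0707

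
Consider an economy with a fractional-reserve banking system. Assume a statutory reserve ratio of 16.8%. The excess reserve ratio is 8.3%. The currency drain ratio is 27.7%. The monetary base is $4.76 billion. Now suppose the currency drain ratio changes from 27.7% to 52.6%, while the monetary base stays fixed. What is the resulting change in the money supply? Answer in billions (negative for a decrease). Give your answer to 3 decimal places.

-2.164 billion

Initially m₁ = (1 + 0.277) / (0.168 + 0.083 + 0.277) ≈ 2.41856, so M₁ = 2.41856 × 4.76 ≈ 11.5123 billion.
After the change m₂ = (1 + 0.526) / (0.168 + 0.083 + 0.526) ≈ 1.96396, so M₂ = 1.96396 × 4.76 ≈ 9.3484 billion.
ΔM = M₂ − M₁ = 9.3484 − 11.5123 = -2.1639 billion.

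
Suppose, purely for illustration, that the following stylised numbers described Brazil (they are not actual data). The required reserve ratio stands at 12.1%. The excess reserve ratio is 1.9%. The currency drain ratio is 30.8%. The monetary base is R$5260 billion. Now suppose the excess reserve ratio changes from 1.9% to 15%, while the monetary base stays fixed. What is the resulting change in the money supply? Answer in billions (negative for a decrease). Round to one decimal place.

-3474.6 billion

Initially m₁ = (1 + 0.308) / (0.121 + 0.019 + 0.308) ≈ 2.919643, so M₁ = 2.919643 × 5260 ≈ 15357.3222 billion.
After the change m₂ = (1 + 0.308) / (0.121 + 0.15 + 0.308) ≈ 2.259067, so M₂ = 2.259067 × 5260 ≈ 11882.6924 billion.
ΔM = M₂ − M₁ = 11882.6924 − 15357.3222 = -3474.6298 billion.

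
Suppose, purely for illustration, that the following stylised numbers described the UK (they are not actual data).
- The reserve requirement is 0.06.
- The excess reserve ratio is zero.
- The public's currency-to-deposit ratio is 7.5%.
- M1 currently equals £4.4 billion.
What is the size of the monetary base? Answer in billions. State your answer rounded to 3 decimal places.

£0.553 billion

The money multiplier is m = (1 + c) / (rr + c) = (1 + 0.075) / (0.06 + 0.075) ≈ 7.96296.
MB = M / m = 4.4 / 7.96296 ≈ 0.5526 billion.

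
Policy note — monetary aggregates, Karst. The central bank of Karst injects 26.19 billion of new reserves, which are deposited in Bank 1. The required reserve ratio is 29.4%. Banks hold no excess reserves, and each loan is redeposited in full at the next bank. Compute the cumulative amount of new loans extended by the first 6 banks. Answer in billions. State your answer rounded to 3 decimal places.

55.104 billion

Bank i lends (1 − rr)^i of the original deposit: Bank 1 lends 26.19·0.7060 ≈ 18.4901, Bank 2 lends 26.19·0.7060² ≈ 13.0540, and so on.
Summing a geometric series: total = 26.19·[0.7060·(1 − 0.7060^6) / (1 − 0.7060)] ≈ 55.1037 billion.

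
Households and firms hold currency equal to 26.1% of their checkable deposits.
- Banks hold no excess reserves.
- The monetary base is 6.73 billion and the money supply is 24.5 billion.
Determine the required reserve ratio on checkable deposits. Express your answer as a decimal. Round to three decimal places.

Using m = M/MB = 24.5/6.73 ≈ 3.640416. Since m = (1 + c)/(c + rr + e), the denominator satisfies c + rr + e = (1 + c)/m = (1 + 0.261) / 3.640416 ≈ 0.346389.
With c = 0.261 and e = 0, the required reserve ratio on checkable deposits is 0.346389 − 0.261 − 0 = 0.085389.

0.085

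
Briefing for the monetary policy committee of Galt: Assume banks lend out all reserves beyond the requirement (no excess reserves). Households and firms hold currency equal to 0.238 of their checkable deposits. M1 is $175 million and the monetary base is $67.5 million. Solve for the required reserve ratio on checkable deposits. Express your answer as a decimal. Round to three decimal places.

Using m = M/MB = 175/67.5 ≈ 2.592593. Since m = (1 + c)/(c + rr + e), the denominator satisfies c + rr + e = (1 + c)/m = (1 + 0.238) / 2.592593 ≈ 0.477514.
With c = 0.238 and e = 0, the required reserve ratio on checkable deposits is 0.477514 − 0.238 − 0 = 0.239514.

0.240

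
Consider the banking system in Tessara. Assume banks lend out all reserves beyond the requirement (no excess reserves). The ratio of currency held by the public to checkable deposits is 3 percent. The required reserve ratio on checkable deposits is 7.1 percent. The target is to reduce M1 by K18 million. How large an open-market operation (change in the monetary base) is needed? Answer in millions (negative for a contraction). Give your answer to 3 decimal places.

-1.765 million

The money multiplier is m = (1 + c) / (rr + c) = (1 + 0.03) / (0.071 + 0.03) ≈ 10.198020.
ΔMB = ΔM / m = (−18) / 10.198020 ≈ -1.765 million.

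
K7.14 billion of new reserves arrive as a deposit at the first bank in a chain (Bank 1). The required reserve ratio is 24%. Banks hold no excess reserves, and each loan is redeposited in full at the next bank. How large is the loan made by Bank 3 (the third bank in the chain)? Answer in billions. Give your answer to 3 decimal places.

K3.134 billion

Each bank lends a fraction (1 − rr) = 0.7600 of the deposit it receives, so Bank 3 receives 7.14·0.7600^2 and lends 7.14·0.7600^3 ≈ 3.1343 billion.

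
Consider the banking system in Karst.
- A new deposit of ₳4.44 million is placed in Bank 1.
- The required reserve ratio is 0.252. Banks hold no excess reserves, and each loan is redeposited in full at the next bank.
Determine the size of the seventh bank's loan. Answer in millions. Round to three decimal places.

₳0.582 million

Each bank lends a fraction (1 − rr) = 0.7480 of the deposit it receives, so Bank 7 receives 4.44·0.7480^6 and lends 4.44·0.7480^7 ≈ 0.5817 million.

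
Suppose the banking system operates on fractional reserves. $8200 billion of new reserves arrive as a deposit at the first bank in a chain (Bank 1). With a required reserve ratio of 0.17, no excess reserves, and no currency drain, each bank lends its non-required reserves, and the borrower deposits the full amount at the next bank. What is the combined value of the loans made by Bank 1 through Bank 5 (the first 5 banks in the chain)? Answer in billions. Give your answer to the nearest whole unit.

Bank i lends (1 − rr)^i of the original deposit: Bank 1 lends 8200·0.8300 = 6806.0000, Bank 2 lends 8200·0.8300² = 5648.9800, and so on.
Summing a geometric series: total = 8200·[0.8300·(1 − 0.8300^5) / (1 − 0.8300)] ≈ 24265.2290 billion.

$24265 billion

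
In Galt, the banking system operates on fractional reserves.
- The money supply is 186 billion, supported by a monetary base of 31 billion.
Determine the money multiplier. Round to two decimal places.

The money multiplier is m = M / MB = 186 / 31 = 6.00000.

6.00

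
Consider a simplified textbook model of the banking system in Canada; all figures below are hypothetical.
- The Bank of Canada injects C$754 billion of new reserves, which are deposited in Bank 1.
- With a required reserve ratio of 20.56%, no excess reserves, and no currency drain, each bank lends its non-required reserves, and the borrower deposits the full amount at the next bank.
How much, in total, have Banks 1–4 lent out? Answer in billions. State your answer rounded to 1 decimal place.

Bank i lends (1 − rr)^i of the original deposit: Bank 1 lends 754·0.7944 = 598.9776, Bank 2 lends 754·0.7944² ≈ 475.8278, and so on.
Summing a geometric series: total = 754·[0.7944·(1 − 0.7944^4) / (1 − 0.7944)] ≈ 1753.0843 billion.

C$1753.1 billion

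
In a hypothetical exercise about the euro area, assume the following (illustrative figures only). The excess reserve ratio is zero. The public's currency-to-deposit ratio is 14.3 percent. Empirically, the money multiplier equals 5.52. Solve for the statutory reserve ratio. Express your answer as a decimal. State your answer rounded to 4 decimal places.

0.0641

Using m = 5.52. Since m = (1 + c)/(c + rr + e), the denominator satisfies c + rr + e = (1 + c)/m = (1 + 0.143) / 5.52 ≈ 0.207065.
With c = 0.143 and e = 0, the statutory reserve ratio is 0.207065 − 0.143 − 0 = 0.064065.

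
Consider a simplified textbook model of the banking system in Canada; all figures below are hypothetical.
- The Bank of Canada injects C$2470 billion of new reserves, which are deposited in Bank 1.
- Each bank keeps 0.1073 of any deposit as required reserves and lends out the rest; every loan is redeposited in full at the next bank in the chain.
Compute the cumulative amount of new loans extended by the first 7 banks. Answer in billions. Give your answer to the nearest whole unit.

C$11265 billion

Bank i lends (1 − rr)^i of the original deposit: Bank 1 lends 2470·0.8927 = 2204.9690, Bank 2 lends 2470·0.8927² ≈ 1968.3758, and so on.
Summing a geometric series: total = 2470·[0.8927·(1 − 0.8927^7) / (1 − 0.8927)] ≈ 11265.4350 billion.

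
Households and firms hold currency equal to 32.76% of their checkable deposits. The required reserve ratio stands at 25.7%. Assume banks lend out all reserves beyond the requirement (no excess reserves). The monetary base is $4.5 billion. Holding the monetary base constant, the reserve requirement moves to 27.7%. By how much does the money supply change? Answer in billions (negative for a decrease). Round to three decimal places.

-0.338 billion

Initially m₁ = (1 + 0.3276) / (0.257 + 0.3276) ≈ 2.27095, so M₁ = 2.27095 × 4.5 ≈ 10.2193 billion.
After the change m₂ = (1 + 0.3276) / (0.277 + 0.3276) ≈ 2.19583, so M₂ = 2.19583 × 4.5 ≈ 9.8812 billion.
ΔM = M₂ − M₁ = 9.8812 − 10.2193 = -0.3381 billion.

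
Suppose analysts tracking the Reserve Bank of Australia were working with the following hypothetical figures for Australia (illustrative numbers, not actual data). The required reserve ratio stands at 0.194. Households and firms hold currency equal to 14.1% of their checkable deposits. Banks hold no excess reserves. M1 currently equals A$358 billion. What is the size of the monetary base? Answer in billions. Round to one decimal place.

A$105.1 billion

The money multiplier is m = (1 + c) / (rr + c) = (1 + 0.141) / (0.194 + 0.141) ≈ 3.40597.
MB = M / m = 358 / 3.40597 ≈ 105.1096 billion.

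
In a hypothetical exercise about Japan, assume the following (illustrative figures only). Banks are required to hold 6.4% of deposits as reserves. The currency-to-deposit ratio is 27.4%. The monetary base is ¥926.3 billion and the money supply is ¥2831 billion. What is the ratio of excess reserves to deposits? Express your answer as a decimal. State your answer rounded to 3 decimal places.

Using m = M/MB = 2831/926.3 ≈ 3.056245. Since m = (1 + c)/(c + rr + e), the denominator satisfies c + rr + e = (1 + c)/m = (1 + 0.274) / 3.056245 ≈ 0.416851.
With c = 0.274 and rr = 0.064, the ratio of excess reserves to deposits is 0.416851 − 0.274 − 0.064 = 0.078851.

0.079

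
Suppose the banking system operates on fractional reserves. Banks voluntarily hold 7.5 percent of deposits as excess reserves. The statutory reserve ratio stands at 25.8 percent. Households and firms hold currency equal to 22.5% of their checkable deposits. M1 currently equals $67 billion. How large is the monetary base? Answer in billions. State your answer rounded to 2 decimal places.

$30.52 billion

The money multiplier is m = (1 + c) / (rr + e + c) = (1 + 0.225) / (0.258 + 0.075 + 0.225) ≈ 2.19534.
MB = M / m = 67 / 2.19534 ≈ 30.5192 billion.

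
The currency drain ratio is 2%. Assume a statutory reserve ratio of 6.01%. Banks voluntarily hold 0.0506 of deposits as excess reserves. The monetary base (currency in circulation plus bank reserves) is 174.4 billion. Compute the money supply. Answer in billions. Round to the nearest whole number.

1361 billion

The money multiplier is m = (1 + c) / (rr + e + c) = (1 + 0.02) / (0.0601 + 0.0506 + 0.02) ≈ 7.8041.
So M = m × MB = 7.8041 × 174.4 ≈ 1361.035 billion.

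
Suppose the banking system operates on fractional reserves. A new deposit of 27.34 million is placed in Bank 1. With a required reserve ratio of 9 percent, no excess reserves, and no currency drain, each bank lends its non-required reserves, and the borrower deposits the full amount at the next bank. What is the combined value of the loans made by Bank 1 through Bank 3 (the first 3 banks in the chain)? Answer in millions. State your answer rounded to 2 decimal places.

68.12 million

Bank i lends (1 − rr)^i of the original deposit: Bank 1 lends 27.34·0.9100 = 24.8794, Bank 2 lends 27.34·0.9100² ≈ 22.6403, and so on.
Summing a geometric series: total = 27.34·[0.9100·(1 − 0.9100^3) / (1 − 0.9100)] ≈ 68.1223 million.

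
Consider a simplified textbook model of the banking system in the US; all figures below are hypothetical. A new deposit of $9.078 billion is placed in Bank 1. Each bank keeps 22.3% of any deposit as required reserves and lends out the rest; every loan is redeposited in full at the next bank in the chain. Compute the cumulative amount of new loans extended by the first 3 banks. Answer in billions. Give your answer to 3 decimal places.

$16.793 billion

Bank i lends (1 − rr)^i of the original deposit: Bank 1 lends 9.078·0.7770 ≈ 7.0536, Bank 2 lends 9.078·0.7770² ≈ 5.4807, and so on.
Summing a geometric series: total = 9.078·[0.7770·(1 − 0.7770^3) / (1 − 0.7770)] ≈ 16.7927 billion.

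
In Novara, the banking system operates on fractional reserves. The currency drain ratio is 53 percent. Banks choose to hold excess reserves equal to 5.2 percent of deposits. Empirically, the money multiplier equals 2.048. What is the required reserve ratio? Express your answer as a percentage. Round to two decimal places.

Using m = 2.048. Since m = (1 + c)/(c + rr + e), the denominator satisfies c + rr + e = (1 + c)/m = (1 + 0.53) / 2.048 ≈ 0.747070.
With c = 0.53 and e = 0.052, the required reserve ratio is 0.747070 − 0.53 − 0.052 = 0.16507.

16.51%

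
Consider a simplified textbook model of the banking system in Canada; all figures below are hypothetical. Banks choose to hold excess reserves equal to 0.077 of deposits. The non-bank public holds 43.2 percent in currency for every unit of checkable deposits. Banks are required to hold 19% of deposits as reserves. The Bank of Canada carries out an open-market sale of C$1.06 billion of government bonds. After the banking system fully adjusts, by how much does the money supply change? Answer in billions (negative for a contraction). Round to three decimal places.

The money multiplier is m = (1 + c) / (rr + e + c) = (1 + 0.432) / (0.19 + 0.077 + 0.432) ≈ 2.04864.
The sale removes 1.06 billion of base, so ΔM = m × ΔMB = 2.04864 × (−1.06) ≈ -2.1716 billion.

-2.172 billion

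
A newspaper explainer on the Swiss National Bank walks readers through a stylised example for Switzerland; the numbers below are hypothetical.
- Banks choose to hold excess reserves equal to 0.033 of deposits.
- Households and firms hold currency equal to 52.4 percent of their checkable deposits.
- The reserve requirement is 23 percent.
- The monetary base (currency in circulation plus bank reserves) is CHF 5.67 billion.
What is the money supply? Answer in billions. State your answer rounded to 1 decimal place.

CHF 11.0 billion

The money multiplier is m = (1 + c) / (rr + e + c) = (1 + 0.524) / (0.23 + 0.033 + 0.524) ≈ 1.9365.
So M = m × MB = 1.9365 × 5.67 ≈ 10.98 billion.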